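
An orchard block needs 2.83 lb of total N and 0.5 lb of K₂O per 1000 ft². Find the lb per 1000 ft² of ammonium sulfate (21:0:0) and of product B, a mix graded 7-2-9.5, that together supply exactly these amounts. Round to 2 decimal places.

11.72 lb ammonium sulfate, 5.26 lb product B

With a, b = lb per 1000 ft² of ammonium sulfate and product B:
N: 0.21·a + 0.07·b = 2.83
K₂O: 0·a + 0.095·b = 0.5
Solving simultaneously: a = 11.7218, b = 5.26316.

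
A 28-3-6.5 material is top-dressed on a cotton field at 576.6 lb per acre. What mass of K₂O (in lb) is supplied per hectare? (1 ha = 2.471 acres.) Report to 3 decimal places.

K₂O per acre = 576.6 × 6.5% = 37.479 lb.
Convert to per hectare: 37.479 × 2.471 = 92.6106 lb.

92.611 lb K₂O per hectare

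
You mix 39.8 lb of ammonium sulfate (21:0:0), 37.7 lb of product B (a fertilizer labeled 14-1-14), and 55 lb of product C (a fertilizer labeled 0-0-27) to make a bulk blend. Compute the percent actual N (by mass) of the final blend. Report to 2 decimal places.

Total mass = 39.8 + 37.7 + 55 = 132.5 lb.
N mass = 21%×39.8 + 14%×37.7 + 0%×55 = 13.636 lb.
% N = 13.636 / 132.5 = 10.2913%.

10.29% N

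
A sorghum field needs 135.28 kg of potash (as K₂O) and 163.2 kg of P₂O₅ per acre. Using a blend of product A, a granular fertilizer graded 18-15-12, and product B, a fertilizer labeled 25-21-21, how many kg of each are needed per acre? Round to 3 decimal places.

With a, b = kg per acre of product A and product B:
K₂O: 0.12·a + 0.21·b = 135.28
P₂O₅: 0.15·a + 0.21·b = 163.2
Eliminate b: (row1) − 0.21/0.21·(row2) → -0.03·a = -27.92, so a = 930.6667.
Then b = (163.2 − 0.15·930.6667) / 0.21 = 112.38095.

930.667 kg product A, 112.381 kg product B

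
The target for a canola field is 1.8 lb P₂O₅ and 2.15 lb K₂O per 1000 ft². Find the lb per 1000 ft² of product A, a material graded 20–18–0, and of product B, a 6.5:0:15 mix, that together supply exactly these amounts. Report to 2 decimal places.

With a, b = lb per 1000 ft² of product A and product B:
P₂O₅: 0.18·a + 0·b = 1.8
K₂O: 0·a + 0.15·b = 2.15
Solving simultaneously: a = 10, b = 14.3333.

10.00 lb product A, 14.33 lb product B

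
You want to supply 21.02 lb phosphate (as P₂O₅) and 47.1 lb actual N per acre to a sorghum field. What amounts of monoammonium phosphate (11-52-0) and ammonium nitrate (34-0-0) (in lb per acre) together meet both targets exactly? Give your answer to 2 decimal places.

Let a = lb of monoammonium phosphate, b = lb of ammonium nitrate (per acre).
P₂O₅: 0.52·a + 0·b = 21.02
N: 0.11·a + 0.34·b = 47.1
Eliminate a: (row1) − 0.52/0.11·(row2) → -1.60727·b = -201.635, so b = 125.451.
Back-substitute: a = (21.02 − 0·125.451) / 0.52 = 40.4231.

40.42 lb monoammonium phosphate, 125.45 lb ammonium nitrate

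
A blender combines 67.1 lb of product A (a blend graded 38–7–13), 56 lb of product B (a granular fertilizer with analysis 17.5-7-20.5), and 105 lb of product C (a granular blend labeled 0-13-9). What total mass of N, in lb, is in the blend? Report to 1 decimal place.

35.3 lb N

N mass = 38%×67.1 + 17.5%×56 + 0%×105 = 35.298 lb.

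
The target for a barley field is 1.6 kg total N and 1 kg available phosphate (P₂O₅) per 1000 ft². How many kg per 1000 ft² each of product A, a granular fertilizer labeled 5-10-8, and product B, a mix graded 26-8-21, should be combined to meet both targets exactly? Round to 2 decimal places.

With a, b = kg per 1000 ft² of product A and product B:
N: 0.05·a + 0.26·b = 1.6
P₂O₅: 0.1·a + 0.08·b = 1
Eliminate a: (row1) − 0.05/0.1·(row2) → 0.22·b = 1.1, so b = 5.
Back-substitute: a = (1.6 − 0.26·5) / 0.05 = 6.

6.00 kg product A, 5.00 kg product B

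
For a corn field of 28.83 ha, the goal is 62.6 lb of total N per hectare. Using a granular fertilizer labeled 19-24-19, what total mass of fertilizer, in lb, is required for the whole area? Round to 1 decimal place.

Product per hectare = 62.6 / 19% = 329.474 lb.
Total product = 329.474 × 28.83 = 9498.73 lb.

9498.7 lb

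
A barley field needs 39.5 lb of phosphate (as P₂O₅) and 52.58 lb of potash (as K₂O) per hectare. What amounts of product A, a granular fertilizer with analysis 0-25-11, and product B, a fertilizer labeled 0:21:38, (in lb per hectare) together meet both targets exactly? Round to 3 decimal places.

55.191 lb product A, 122.392 lb product B

Let a = lb of product A, b = lb of product B (per hectare).
P₂O₅: 0.25·a + 0.21·b = 39.5
K₂O: 0.11·a + 0.38·b = 52.58
Eliminate b: (row1) − 0.21/0.38·(row2) → 0.189211·a = 10.4426, so a = 55.1905.
Then b = (52.58 − 0.11·55.1905) / 0.38 = 122.3922.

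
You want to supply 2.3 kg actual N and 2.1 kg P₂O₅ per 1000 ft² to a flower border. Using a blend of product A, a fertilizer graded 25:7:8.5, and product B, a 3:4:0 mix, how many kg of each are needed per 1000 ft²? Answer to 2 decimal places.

3.67 kg product A, 46.08 kg product B

With a, b = kg per 1000 ft² of product A and product B:
N: 0.25·a + 0.03·b = 2.3
P₂O₅: 0.07·a + 0.04·b = 2.1
Eliminate b: (row1) − 0.03/0.04·(row2) → 0.1975·a = 0.725, so a = 3.67089.
Then b = (2.1 − 0.07·3.67089) / 0.04 = 46.0759.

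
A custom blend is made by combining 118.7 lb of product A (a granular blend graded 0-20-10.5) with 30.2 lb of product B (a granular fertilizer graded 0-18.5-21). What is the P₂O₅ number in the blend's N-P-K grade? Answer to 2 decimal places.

Total mass = 118.7 + 30.2 = 148.9 lb.
P₂O₅ mass = 20%×118.7 + 18.5%×30.2 = 29.327 lb.
% P₂O₅ = 29.327 / 148.9 = 19.6958%.

19.70% P₂O₅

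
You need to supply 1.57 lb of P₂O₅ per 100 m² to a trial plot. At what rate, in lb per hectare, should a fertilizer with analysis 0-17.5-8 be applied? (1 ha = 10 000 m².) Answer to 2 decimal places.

Product per 100 m² = 1.57 / 17.5% = 8.97143 lb.
Convert to per hectare: 8.97143 × 100 = 897.143 lb.

897.14 lb of product per hectare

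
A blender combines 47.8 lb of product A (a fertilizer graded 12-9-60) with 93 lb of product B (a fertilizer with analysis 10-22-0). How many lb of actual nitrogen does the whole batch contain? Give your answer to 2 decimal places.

N mass = 12%×47.8 + 10%×93 = 15.036 lb.

15.04 lb N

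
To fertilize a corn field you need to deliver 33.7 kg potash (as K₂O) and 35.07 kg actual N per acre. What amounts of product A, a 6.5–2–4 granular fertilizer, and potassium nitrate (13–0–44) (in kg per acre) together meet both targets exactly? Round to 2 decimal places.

472.21 kg product A, 33.66 kg potassium nitrate

Let a = kg of product A, b = kg of potassium nitrate (per acre).
K₂O: 0.04·a + 0.44·b = 33.7
N: 0.065·a + 0.13·b = 35.07
Solving simultaneously: a = 472.214, b = 33.6624.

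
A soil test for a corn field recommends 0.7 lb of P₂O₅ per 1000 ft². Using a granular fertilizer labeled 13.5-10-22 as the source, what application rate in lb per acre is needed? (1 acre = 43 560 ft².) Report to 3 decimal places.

Product per 1000 ft² = 0.7 / 10% = 7 lb.
Convert to per acre: 7 × 43.56 = 304.92 lb.

304.920 lb of product per acre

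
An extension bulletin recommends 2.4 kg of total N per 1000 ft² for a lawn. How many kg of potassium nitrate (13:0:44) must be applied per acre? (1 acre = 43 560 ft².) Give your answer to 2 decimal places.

Product per 1000 ft² = 2.4 / 13% = 18.4615 kg.
Convert to per acre: 18.4615 × 43.56 = 804.1846 kg.

804.18 kg of product per acre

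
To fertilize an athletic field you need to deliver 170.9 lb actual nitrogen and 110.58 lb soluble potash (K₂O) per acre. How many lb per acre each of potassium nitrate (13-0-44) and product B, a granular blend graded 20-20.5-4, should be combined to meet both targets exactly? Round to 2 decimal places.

With a, b = lb per acre of potassium nitrate and product B:
N: 0.13·a + 0.2·b = 170.9
K₂O: 0.44·a + 0.04·b = 110.58
Eliminate b: (row1) − 0.2/0.04·(row2) → -2.07·a = -382, so a = 184.541.
Then b = (110.58 − 0.44·184.541) / 0.04 = 734.548.

184.54 lb potassium nitrate, 734.55 lb product B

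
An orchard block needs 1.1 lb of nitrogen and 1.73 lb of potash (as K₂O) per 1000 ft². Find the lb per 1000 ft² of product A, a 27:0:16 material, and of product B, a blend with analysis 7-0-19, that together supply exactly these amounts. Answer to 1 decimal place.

Per-1000 ft² balance (a = product A, b = product B):
N: 0.27·a + 0.07·b = 1.1
K₂O: 0.16·a + 0.19·b = 1.73
Eliminate b: (row1) − 0.07/0.19·(row2) → 0.211053·a = 0.462632, so a = 2.19202.
Then b = (1.73 − 0.16·2.19202) / 0.19 = 7.25935.

2.2 lb product A, 7.3 lb product B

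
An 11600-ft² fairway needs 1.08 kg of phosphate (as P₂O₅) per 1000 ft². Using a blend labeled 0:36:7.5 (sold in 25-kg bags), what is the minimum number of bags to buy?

Product per 1000 ft² = 1.08 / 36% = 3 kg.
Total product = 3 × 11600 / 1000 = 34.8 kg.
Bags = ⌈34.8 / 25⌉ = 2.

2 bags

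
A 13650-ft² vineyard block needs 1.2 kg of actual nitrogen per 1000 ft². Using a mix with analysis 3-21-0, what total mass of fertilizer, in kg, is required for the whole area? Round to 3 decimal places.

Product per 1000 ft² = 1.2 / 3% = 40 kg.
Total product = 40 × 13650 / 1000 = 546 kg.

546.000 kg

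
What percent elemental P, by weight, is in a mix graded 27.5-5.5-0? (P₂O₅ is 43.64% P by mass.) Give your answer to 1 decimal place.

2.4% P

%P = 5.5 × 0.4364 = 2.4002%.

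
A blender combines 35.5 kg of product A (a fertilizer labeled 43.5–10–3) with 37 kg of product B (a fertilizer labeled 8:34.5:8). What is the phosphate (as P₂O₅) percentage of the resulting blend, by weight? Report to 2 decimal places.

22.50% P₂O₅

Total mass = 35.5 + 37 = 72.5 kg.
P₂O₅ mass = 10%×35.5 + 34.5%×37 = 16.315 kg.
% P₂O₅ = 16.315 / 72.5 = 22.5034%.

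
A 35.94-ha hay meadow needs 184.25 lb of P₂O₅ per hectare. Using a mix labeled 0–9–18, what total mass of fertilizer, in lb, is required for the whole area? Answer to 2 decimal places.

Product per hectare = 184.25 / 9% = 2047.22 lb.
Total product = 2047.22 × 35.94 = 73577.167 lb.

73577.17 lb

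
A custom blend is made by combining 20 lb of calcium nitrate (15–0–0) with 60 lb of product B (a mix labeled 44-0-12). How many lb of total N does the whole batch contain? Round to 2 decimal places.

N mass = 15%×20 + 44%×60 = 29.4 lb.

29.40 lb N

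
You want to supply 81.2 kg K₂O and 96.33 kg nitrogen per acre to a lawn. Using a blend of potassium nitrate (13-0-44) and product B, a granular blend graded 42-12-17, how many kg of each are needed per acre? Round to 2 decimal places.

108.96 kg potassium nitrate, 195.63 kg product B

Per-acre balance (a = potassium nitrate, b = product B):
K₂O: 0.44·a + 0.17·b = 81.2
N: 0.13·a + 0.42·b = 96.33
Solving simultaneously: a = 108.961, b = 195.631.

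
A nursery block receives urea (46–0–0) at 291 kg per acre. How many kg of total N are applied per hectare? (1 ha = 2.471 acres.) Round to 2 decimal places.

nitrogen per acre = 291 × 46% = 133.86 kg.
Convert to per hectare: 133.86 × 2.471 = 330.768 kg.

330.77 kg N per hectare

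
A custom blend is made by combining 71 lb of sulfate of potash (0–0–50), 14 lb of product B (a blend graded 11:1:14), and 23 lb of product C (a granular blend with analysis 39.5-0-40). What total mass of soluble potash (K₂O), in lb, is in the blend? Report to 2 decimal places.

46.66 lb K₂O

K₂O mass = 50%×71 + 14%×14 + 40%×23 = 46.66 lb.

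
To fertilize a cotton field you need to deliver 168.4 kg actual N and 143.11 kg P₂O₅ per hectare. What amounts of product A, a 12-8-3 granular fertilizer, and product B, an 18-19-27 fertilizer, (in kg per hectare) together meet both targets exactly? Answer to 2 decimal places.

742.40 kg product A, 440.62 kg product B

Per-hectare balance (a = product A, b = product B):
N: 0.12·a + 0.18·b = 168.4
P₂O₅: 0.08·a + 0.19·b = 143.11
Eliminate b: (row1) − 0.18/0.19·(row2) → 0.0442105·a = 32.8221, so a = 742.4048.
Then b = (143.11 − 0.08·742.4048) / 0.19 = 440.619.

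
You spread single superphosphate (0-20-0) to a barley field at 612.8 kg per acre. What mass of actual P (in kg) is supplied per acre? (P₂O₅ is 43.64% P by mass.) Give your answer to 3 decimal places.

P₂O₅ per acre = 612.8 × 20% = 122.56 kg.
Elemental P = 122.56 × 0.4364 = 53.4852 kg per acre.

53.485 kg P per acre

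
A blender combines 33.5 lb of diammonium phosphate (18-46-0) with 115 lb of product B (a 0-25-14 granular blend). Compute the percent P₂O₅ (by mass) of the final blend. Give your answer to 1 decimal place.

Total mass = 33.5 + 115 = 148.5 lb.
P₂O₅ mass = 46%×33.5 + 25%×115 = 44.16 lb.
% P₂O₅ = 44.16 / 148.5 = 29.7374%.

29.7% P₂O₅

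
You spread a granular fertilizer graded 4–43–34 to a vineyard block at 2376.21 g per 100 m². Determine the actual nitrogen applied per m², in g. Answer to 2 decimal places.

nitrogen per 100 m² = 2376.21 × 4% = 95.0484 g.
Convert to per m²: 95.0484 × 0.01 = 0.950484 g.

0.95 g N per sq m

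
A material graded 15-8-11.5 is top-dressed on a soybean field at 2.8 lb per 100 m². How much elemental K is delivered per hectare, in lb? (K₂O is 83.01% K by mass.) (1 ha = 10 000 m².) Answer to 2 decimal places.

K₂O per 100 m² = 2.8 × 11.5% = 0.322 lb.
Elemental K = 0.322 × 0.8301 = 0.267292 lb per 100 m².
Convert to per hectare: 0.267292 × 100 = 26.7292 lb.

26.73 lb K per hectare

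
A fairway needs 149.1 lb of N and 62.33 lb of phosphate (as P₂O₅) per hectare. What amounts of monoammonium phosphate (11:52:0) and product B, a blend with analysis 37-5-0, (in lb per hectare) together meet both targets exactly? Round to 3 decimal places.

Per-hectare balance (a = monoammonium phosphate, b = product B):
N: 0.11·a + 0.37·b = 149.1
P₂O₅: 0.52·a + 0.05·b = 62.33
Solving simultaneously: a = 83.5051, b = 378.1471.

83.505 lb monoammonium phosphate, 378.147 lb product B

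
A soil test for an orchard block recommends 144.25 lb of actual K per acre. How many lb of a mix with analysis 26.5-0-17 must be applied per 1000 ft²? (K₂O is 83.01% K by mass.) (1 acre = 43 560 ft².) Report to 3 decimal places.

As K₂O: 144.25 / 0.8301 = 173.774 lb per acre.
Product per acre = 173.774 / 17% = 1022.2 lb.
Convert to per 1000 ft²: 1022.2 × 0.0229568 = 23.4665 lb.

23.467 lb of product per thousand sq ft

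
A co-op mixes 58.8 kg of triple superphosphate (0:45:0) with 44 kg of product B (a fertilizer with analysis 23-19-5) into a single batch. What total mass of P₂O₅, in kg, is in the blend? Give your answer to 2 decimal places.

34.82 kg P₂O₅

P₂O₅ mass = 45%×58.8 + 19%×44 = 34.82 kg.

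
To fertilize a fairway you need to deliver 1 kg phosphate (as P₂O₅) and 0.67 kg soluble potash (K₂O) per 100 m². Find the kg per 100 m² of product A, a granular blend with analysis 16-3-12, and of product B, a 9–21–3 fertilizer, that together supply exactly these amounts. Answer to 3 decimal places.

4.556 kg product A, 4.111 kg product B

Let a = kg of product A, b = kg of product B (per 100 m²).
P₂O₅: 0.03·a + 0.21·b = 1
K₂O: 0.12·a + 0.03·b = 0.67
Solving simultaneously: a = 4.55556, b = 4.11111.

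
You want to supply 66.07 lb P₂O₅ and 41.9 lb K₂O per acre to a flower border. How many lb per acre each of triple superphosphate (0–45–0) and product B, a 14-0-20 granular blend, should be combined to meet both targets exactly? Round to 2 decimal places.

With a, b = lb per acre of triple superphosphate and product B:
P₂O₅: 0.45·a + 0·b = 66.07
K₂O: 0·a + 0.2·b = 41.9
Solving simultaneously: a = 146.822, b = 209.5.

146.82 lb triple superphosphate, 209.50 lb product B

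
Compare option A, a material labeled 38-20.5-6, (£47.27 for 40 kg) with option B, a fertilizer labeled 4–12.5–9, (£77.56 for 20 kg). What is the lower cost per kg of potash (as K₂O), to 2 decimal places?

£19.70 per kg K₂O (option A)

option A: K₂O per bag = 40 × 6% = 2.4 kg; cost = 47.27 / 2.4 = £19.6958/kg K₂O.
option B: K₂O per bag = 20 × 9% = 1.8 kg; cost = 77.56 / 1.8 = £43.0889/kg K₂O.
option A is cheaper.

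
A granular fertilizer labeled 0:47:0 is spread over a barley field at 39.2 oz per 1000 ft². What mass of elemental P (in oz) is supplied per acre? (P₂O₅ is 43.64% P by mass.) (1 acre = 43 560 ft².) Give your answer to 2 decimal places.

350.23 oz P per acre

P₂O₅ per 1000 ft² = 39.2 × 47% = 18.424 oz.
Elemental P = 18.424 × 0.4364 = 8.04023 oz per 1000 ft².
Convert to per acre: 8.04023 × 43.56 = 350.233 oz.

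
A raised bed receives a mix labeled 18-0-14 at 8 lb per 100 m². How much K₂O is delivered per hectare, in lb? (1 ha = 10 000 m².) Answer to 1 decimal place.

112.0 lb K₂O per hectare

K₂O per 100 m² = 8 × 14% = 1.12 lb.
Convert to per hectare: 1.12 × 100 = 112 lb.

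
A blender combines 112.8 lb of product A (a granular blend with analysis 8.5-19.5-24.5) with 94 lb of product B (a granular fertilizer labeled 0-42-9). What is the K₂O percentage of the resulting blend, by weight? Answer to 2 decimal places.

17.45% K₂O

Total mass = 112.8 + 94 = 206.8 lb.
K₂O mass = 24.5%×112.8 + 9%×94 = 36.096 lb.
% K₂O = 36.096 / 206.8 = 17.4545%.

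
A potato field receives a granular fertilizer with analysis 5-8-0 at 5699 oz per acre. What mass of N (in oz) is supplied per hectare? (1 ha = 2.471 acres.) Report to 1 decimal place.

nitrogen per acre = 5699 × 5% = 284.95 oz.
Convert to per hectare: 284.95 × 2.471 = 704.111 oz.

704.1 oz N per hectare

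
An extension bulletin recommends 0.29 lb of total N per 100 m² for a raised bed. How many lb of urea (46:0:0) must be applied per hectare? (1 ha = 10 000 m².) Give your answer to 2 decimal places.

Product per 100 m² = 0.29 / 46% = 0.630435 lb.
Convert to per hectare: 0.630435 × 100 = 63.0435 lb.

63.04 lb of product per hectare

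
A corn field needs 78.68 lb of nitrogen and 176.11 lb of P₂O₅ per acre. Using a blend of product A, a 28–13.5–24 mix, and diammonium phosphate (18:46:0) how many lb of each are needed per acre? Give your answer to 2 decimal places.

43.00 lb product A, 370.23 lb diammonium phosphate

Let a = lb of product A, b = lb of diammonium phosphate (per acre).
N: 0.28·a + 0.18·b = 78.68
P₂O₅: 0.135·a + 0.46·b = 176.11
From row1: a = (78.68 − 0.18·b) / 0.28.
Into row2: 0.135·(78.68 − 0.18·b)/0.28 + 0.46·b = 176.11 → b = 370.2297, a = 42.9952.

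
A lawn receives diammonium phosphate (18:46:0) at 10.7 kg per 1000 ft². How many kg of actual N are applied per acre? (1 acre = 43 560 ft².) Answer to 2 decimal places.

nitrogen per 1000 ft² = 10.7 × 18% = 1.926 kg.
Convert to per acre: 1.926 × 43.56 = 83.8966 kg.

83.90 kg N per acre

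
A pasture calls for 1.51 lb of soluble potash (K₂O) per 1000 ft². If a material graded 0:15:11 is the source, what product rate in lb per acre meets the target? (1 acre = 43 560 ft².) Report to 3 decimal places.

Product per 1000 ft² = 1.51 / 11% = 13.7273 lb.
Convert to per acre: 13.7273 × 43.56 = 597.96 lb.

597.960 lb of product per acre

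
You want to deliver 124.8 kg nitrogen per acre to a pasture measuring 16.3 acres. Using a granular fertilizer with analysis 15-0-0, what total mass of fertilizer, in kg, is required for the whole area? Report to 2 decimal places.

Product per acre = 124.8 / 15% = 832 kg.
Total product = 832 × 16.3 = 13561.6 kg.

13561.60 kg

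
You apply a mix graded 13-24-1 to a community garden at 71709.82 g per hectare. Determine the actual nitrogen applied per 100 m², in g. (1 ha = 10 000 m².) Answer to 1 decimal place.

nitrogen per hectare = 71709.82 × 13% = 9322.28 g.
Convert to per 100 m²: 9322.28 × 0.01 = 93.2228 g.

93.2 g N per hundred sq m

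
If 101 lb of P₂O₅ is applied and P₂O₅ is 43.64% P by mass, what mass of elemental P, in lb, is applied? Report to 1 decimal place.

P = 101 × 0.4364 = 44.0764 lb.

44.1 lb P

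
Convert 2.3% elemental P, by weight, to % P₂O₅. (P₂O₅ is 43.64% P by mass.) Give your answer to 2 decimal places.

5.27% P₂O₅

%P₂O₅ = 2.3 / 0.4364 = 5.27039%.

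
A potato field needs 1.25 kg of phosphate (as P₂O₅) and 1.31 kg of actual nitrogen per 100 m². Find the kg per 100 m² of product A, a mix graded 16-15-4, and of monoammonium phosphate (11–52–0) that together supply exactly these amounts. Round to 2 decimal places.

Per-100 m² balance (a = product A, b = monoammonium phosphate):
P₂O₅: 0.15·a + 0.52·b = 1.25
N: 0.16·a + 0.11·b = 1.31
Eliminate a: (row1) − 0.15/0.16·(row2) → 0.416875·b = 0.021875, so b = 0.0524738.
Back-substitute: a = (1.25 − 0.52·0.0524738) / 0.15 = 8.15142.

8.15 kg product A, 0.05 kg monoammonium phosphate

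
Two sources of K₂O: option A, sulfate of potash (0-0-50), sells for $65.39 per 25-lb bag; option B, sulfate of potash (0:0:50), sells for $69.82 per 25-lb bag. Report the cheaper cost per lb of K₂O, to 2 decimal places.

option A: K₂O per bag = 25 × 50% = 12.5 lb; cost = 65.39 / 12.5 = $5.2312/lb K₂O.
option B: K₂O per bag = 25 × 50% = 12.5 lb; cost = 69.82 / 12.5 = $5.5856/lb K₂O.
option A is cheaper.

$5.23 per lb K₂O (option A)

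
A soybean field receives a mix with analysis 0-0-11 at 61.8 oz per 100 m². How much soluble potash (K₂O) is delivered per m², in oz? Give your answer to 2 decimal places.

0.07 oz K₂O per sq m

K₂O per 100 m² = 61.8 × 11% = 6.798 oz.
Convert to per m²: 6.798 × 0.01 = 0.06798 oz.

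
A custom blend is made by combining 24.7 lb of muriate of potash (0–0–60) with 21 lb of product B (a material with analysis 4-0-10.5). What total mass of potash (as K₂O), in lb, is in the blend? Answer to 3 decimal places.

K₂O mass = 60%×24.7 + 10.5%×21 = 17.025 lb.

17.025 lb K₂O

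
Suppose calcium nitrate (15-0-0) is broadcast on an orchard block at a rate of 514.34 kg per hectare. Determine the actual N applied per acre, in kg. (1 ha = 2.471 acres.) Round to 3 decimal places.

31.223 kg N per acre

nitrogen per hectare = 514.34 × 15% = 77.151 kg.
Convert to per acre: 77.151 × 0.404694 = 31.2226 kg.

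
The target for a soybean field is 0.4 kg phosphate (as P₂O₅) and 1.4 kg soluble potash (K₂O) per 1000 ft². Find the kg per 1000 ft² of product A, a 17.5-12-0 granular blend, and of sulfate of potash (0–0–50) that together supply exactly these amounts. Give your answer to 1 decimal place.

3.3 kg product A, 2.8 kg sulfate of potash

With a, b = kg per 1000 ft² of product A and sulfate of potash:
P₂O₅: 0.12·a + 0·b = 0.4
K₂O: 0·a + 0.5·b = 1.4
Solving simultaneously: a = 3.33333, b = 2.8.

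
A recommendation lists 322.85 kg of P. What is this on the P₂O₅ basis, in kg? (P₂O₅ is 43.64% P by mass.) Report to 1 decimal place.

P₂O₅ = 322.85 / 0.4364 = 739.803 kg.

739.8 kg P₂O₅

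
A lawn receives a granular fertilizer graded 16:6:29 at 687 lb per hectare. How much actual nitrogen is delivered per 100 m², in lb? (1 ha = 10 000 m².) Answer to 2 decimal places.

1.10 lb N per hundred sq m

nitrogen per hectare = 687 × 16% = 109.92 lb.
Convert to per 100 m²: 109.92 × 0.01 = 1.0992 lb.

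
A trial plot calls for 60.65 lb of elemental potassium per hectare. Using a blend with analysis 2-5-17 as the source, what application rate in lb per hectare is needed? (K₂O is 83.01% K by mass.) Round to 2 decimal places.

429.79 lb of product per hectare

As K₂O: 60.65 / 0.8301 = 73.0635 lb per hectare.
Product per hectare = 73.0635 / 17% = 429.785 lb.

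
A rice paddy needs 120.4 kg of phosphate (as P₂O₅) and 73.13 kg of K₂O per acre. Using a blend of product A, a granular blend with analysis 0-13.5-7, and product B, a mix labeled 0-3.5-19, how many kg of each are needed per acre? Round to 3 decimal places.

Let a = kg of product A, b = kg of product B (per acre).
P₂O₅: 0.135·a + 0.035·b = 120.4
K₂O: 0.07·a + 0.19·b = 73.13
Eliminate b: (row1) − 0.035/0.19·(row2) → 0.122105·a = 106.929, so a = 875.7091.
Then b = (73.13 − 0.07·875.7091) / 0.19 = 62.2651.

875.709 kg product A, 62.265 kg product B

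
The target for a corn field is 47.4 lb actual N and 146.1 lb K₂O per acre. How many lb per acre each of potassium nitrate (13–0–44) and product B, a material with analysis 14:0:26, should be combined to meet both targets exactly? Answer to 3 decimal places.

292.446 lb potassium nitrate, 67.014 lb product B

Let a = lb of potassium nitrate, b = lb of product B (per acre).
N: 0.13·a + 0.14·b = 47.4
K₂O: 0.44·a + 0.26·b = 146.1
From row1: a = (47.4 − 0.14·b) / 0.13.
Into row2: 0.44·(47.4 − 0.14·b)/0.13 + 0.26·b = 146.1 → b = 67.0144, a = 292.44604.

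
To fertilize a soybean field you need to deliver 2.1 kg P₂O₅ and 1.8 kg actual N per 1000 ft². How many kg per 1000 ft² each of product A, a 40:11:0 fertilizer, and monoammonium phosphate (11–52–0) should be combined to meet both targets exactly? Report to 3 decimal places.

3.599 kg product A, 3.277 kg monoammonium phosphate

Per-1000 ft² balance (a = product A, b = monoammonium phosphate):
P₂O₅: 0.11·a + 0.52·b = 2.1
N: 0.4·a + 0.11·b = 1.8
Solving simultaneously: a = 3.59877, b = 3.27718.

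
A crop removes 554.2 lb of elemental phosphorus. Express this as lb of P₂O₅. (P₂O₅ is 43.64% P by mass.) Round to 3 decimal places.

1269.936 lb P₂O₅

P₂O₅ = 554.2 / 0.4364 = 1269.9358 lb.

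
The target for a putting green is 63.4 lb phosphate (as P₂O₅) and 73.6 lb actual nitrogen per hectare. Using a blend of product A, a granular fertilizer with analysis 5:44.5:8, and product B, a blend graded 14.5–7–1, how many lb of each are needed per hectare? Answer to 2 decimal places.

66.22 lb product A, 484.75 lb product B

Per-hectare balance (a = product A, b = product B):
P₂O₅: 0.445·a + 0.07·b = 63.4
N: 0.05·a + 0.145·b = 73.6
From row1: a = (63.4 − 0.07·b) / 0.445.
Into row2: 0.05·(63.4 − 0.07·b)/0.445 + 0.145·b = 73.6 → b = 484.752, a = 66.2188.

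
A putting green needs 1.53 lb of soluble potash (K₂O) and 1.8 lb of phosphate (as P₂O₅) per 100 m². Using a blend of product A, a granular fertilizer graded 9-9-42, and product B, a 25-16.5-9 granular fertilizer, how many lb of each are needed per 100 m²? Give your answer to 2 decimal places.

1.48 lb product A, 10.10 lb product B

With a, b = lb per 100 m² of product A and product B:
K₂O: 0.42·a + 0.09·b = 1.53
P₂O₅: 0.09·a + 0.165·b = 1.8
Solving simultaneously: a = 1.47794, b = 10.1029.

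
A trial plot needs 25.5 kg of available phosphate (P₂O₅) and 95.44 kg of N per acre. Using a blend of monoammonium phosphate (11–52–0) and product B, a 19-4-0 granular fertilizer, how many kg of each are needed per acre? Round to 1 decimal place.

With a, b = kg per acre of monoammonium phosphate and product B:
P₂O₅: 0.52·a + 0.04·b = 25.5
N: 0.11·a + 0.19·b = 95.44
Solving simultaneously: a = 10.8835, b = 496.015.

10.9 kg monoammonium phosphate, 496.0 kg product B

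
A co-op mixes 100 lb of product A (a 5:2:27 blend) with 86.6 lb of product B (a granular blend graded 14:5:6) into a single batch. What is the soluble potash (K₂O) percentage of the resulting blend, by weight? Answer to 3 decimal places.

17.254% K₂O

Total mass = 100 + 86.6 = 186.6 lb.
K₂O mass = 27%×100 + 6%×86.6 = 32.196 lb.
% K₂O = 32.196 / 186.6 = 17.25402%.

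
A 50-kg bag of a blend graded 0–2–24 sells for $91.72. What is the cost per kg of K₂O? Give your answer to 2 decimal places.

K₂O in bag = 50 × 24% = 12 kg.
Cost per kg K₂O = $91.72 / 12 = $7.6433.

$7.64 per kg K₂O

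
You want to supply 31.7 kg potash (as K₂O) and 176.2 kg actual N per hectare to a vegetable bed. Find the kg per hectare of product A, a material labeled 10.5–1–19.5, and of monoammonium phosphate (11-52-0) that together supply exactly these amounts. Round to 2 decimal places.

162.56 kg product A, 1446.64 kg monoammonium phosphate

Let a = kg of product A, b = kg of monoammonium phosphate (per hectare).
K₂O: 0.195·a + 0·b = 31.7
N: 0.105·a + 0.11·b = 176.2
From row1: a = (31.7 − 0·b) / 0.195.
Into row2: 0.105·(31.7 − 0·b)/0.195 + 0.11·b = 176.2 → b = 1446.643, a = 162.564.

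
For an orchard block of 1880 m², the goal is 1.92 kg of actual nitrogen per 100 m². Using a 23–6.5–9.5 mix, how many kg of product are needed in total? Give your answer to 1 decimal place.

Product per 100 m² = 1.92 / 23% = 8.34783 kg.
Total product = 8.34783 × 1880 / 100 = 156.939 kg.

156.9 kg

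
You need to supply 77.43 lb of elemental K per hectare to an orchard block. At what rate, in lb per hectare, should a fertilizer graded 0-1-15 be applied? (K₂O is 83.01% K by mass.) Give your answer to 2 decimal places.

As K₂O: 77.43 / 0.8301 = 93.2779 lb per hectare.
Product per hectare = 93.2779 / 15% = 621.853 lb.

621.85 lb of product per hectare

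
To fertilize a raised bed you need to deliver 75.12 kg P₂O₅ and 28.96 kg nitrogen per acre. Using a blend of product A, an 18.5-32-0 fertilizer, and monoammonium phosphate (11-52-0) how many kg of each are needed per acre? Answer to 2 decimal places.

111.41 kg product A, 75.90 kg monoammonium phosphate

Let a = kg of product A, b = kg of monoammonium phosphate (per acre).
P₂O₅: 0.32·a + 0.52·b = 75.12
N: 0.185·a + 0.11·b = 28.96
Eliminate a: (row1) − 0.32/0.185·(row2) → 0.32973·b = 25.027, so b = 75.9016.
Back-substitute: a = (75.12 − 0.52·75.9016) / 0.32 = 111.4098.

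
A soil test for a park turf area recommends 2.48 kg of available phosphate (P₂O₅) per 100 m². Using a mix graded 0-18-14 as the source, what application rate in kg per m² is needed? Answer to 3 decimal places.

0.138 kg of product per sq m

Product per 100 m² = 2.48 / 18% = 13.7778 kg.
Convert to per m²: 13.7778 × 0.01 = 0.137778 kg.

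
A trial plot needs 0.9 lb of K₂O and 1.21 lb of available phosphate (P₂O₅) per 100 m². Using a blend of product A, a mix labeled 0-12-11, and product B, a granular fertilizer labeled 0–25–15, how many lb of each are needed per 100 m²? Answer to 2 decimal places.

Let a = lb of product A, b = lb of product B (per 100 m²).
K₂O: 0.11·a + 0.15·b = 0.9
P₂O₅: 0.12·a + 0.25·b = 1.21
From row1: a = (0.9 − 0.15·b) / 0.11.
Into row2: 0.12·(0.9 − 0.15·b)/0.11 + 0.25·b = 1.21 → b = 2.64211, a = 4.57895.

4.58 lb product A, 2.64 lb product B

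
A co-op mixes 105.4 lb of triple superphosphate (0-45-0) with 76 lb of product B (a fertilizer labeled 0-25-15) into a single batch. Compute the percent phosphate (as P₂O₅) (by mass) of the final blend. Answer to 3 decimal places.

36.621% P₂O₅

Total mass = 105.4 + 76 = 181.4 lb.
P₂O₅ mass = 45%×105.4 + 25%×76 = 66.43 lb.
% P₂O₅ = 66.43 / 181.4 = 36.6207%.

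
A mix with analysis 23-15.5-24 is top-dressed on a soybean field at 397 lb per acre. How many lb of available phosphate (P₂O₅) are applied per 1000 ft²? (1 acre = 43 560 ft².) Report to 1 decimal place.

1.4 lb P₂O₅ per thousand sq ft

P₂O₅ per acre = 397 × 15.5% = 61.535 lb.
Convert to per 1000 ft²: 61.535 × 0.0229568 = 1.41265 lb.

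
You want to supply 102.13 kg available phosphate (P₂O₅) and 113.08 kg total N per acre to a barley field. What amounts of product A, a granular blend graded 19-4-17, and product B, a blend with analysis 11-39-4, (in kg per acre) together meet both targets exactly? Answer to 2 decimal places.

With a, b = kg per acre of product A and product B:
P₂O₅: 0.04·a + 0.39·b = 102.13
N: 0.19·a + 0.11·b = 113.08
Eliminate b: (row1) − 0.39/0.11·(row2) → -0.633636·a = -298.79, so a = 471.548.
Then b = (113.08 − 0.19·471.548) / 0.11 = 213.508.

471.55 kg product A, 213.51 kg product B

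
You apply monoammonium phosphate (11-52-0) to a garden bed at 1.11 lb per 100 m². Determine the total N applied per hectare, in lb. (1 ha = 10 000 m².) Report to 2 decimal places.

12.21 lb N per hectare

nitrogen per 100 m² = 1.11 × 11% = 0.1221 lb.
Convert to per hectare: 0.1221 × 100 = 12.21 lb.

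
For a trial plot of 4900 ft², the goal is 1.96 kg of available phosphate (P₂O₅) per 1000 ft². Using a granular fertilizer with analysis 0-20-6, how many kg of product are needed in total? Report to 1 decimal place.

Product per 1000 ft² = 1.96 / 20% = 9.8 kg.
Total product = 9.8 × 4900 / 1000 = 48.02 kg.

48.0 kg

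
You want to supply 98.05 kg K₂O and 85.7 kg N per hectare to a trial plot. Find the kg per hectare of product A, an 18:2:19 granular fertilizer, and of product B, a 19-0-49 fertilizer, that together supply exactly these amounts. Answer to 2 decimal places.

Let a = kg of product A, b = kg of product B (per hectare).
K₂O: 0.19·a + 0.49·b = 98.05
N: 0.18·a + 0.19·b = 85.7
From row1: a = (98.05 − 0.49·b) / 0.19.
Into row2: 0.18·(98.05 − 0.49·b)/0.19 + 0.19·b = 85.7 → b = 26.2188, a = 448.436.

448.44 kg product A, 26.22 kg product B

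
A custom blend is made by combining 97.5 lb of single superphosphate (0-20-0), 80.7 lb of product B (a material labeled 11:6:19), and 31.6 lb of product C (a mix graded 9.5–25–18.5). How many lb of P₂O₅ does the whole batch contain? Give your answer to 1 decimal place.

32.2 lb P₂O₅

P₂O₅ mass = 20%×97.5 + 6%×80.7 + 25%×31.6 = 32.242 lb.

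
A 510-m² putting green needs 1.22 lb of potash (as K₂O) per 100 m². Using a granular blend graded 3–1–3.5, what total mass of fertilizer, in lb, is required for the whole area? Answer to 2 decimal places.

177.77 lb

Product per 100 m² = 1.22 / 3.5% = 34.8571 lb.
Total product = 34.8571 × 510 / 100 = 177.771 lb.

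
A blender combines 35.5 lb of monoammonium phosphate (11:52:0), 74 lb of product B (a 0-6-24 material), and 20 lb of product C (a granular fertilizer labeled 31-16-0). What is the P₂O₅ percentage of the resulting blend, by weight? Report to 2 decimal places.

Total mass = 35.5 + 74 + 20 = 129.5 lb.
P₂O₅ mass = 52%×35.5 + 6%×74 + 16%×20 = 26.1 lb.
% P₂O₅ = 26.1 / 129.5 = 20.1544%.

20.15% P₂O₅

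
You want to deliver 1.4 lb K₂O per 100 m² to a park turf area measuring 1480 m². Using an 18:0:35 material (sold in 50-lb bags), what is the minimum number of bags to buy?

Product per 100 m² = 1.4 / 35% = 4 lb.
Total product = 4 × 1480 / 100 = 59.2 lb.
Bags = ⌈59.2 / 50⌉ = 2.

2 bags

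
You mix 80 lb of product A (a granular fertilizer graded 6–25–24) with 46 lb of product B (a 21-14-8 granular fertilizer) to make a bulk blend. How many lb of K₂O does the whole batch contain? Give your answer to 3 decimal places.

22.880 lb K₂O

K₂O mass = 24%×80 + 8%×46 = 22.88 lb.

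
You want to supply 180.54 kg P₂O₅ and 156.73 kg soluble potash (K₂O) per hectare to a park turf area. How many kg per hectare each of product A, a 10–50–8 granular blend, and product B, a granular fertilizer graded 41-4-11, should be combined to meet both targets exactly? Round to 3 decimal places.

Let a = kg of product A, b = kg of product B (per hectare).
P₂O₅: 0.5·a + 0.04·b = 180.54
K₂O: 0.08·a + 0.11·b = 156.73
Solving simultaneously: a = 262.3591, b = 1234.0116.

262.359 kg product A, 1234.012 kg product B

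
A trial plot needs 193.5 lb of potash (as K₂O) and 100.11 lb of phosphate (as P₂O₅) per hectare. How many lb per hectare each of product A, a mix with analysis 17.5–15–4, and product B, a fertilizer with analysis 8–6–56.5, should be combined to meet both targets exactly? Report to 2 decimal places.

545.87 lb product A, 303.83 lb product B

Per-hectare balance (a = product A, b = product B):
K₂O: 0.04·a + 0.565·b = 193.5
P₂O₅: 0.15·a + 0.06·b = 100.11
Eliminate a: (row1) − 0.04/0.15·(row2) → 0.549·b = 166.804, so b = 303.832.
Back-substitute: a = (193.5 − 0.565·303.832) / 0.04 = 545.867.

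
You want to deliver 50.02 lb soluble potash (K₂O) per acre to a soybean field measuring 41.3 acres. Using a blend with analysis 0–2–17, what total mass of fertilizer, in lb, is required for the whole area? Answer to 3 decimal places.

12151.918 lb

Product per acre = 50.02 / 17% = 294.235 lb.
Total product = 294.235 × 41.3 = 12151.9176 lb.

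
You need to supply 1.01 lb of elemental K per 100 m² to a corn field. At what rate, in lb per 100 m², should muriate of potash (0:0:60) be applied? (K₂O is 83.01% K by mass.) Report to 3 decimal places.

As K₂O: 1.01 / 0.8301 = 1.21672 lb per 100 m².
Product per 100 m² = 1.21672 / 60% = 2.02787 lb.

2.028 lb of product per hundred sq m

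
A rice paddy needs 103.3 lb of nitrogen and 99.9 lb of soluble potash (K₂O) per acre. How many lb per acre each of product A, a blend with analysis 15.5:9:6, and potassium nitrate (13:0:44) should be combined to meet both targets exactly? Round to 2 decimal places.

With a, b = lb per acre of product A and potassium nitrate:
N: 0.155·a + 0.13·b = 103.3
K₂O: 0.06·a + 0.44·b = 99.9
From row1: a = (103.3 − 0.13·b) / 0.155.
Into row2: 0.06·(103.3 − 0.13·b)/0.155 + 0.44·b = 99.9 → b = 153.75, a = 537.5.

537.50 lb product A, 153.75 lb potassium nitrate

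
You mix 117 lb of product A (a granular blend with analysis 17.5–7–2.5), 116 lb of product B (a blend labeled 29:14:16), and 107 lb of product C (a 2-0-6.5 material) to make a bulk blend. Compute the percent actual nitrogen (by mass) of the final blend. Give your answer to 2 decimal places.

16.55% N

Total mass = 117 + 116 + 107 = 340 lb.
N mass = 17.5%×117 + 29%×116 + 2%×107 = 56.255 lb.
% N = 56.255 / 340 = 16.5456%.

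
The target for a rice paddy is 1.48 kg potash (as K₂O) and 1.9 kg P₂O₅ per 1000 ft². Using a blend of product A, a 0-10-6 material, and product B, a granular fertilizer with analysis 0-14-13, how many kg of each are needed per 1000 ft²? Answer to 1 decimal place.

Let a = kg of product A, b = kg of product B (per 1000 ft²).
K₂O: 0.06·a + 0.13·b = 1.48
P₂O₅: 0.1·a + 0.14·b = 1.9
From row1: a = (1.48 − 0.13·b) / 0.06.
Into row2: 0.1·(1.48 − 0.13·b)/0.06 + 0.14·b = 1.9 → b = 7.3913, a = 8.65217.

8.7 kg product A, 7.4 kg product B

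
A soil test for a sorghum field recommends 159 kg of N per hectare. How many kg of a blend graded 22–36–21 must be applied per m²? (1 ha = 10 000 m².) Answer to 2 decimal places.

Product per hectare = 159 / 22% = 722.727 kg.
Convert to per m²: 722.727 × 0.0001 = 0.0722727 kg.

0.07 kg of product per sq m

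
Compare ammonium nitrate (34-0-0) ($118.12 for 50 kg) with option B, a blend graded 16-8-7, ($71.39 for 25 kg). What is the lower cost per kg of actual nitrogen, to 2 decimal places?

ammonium nitrate: N per bag = 50 × 34% = 17 kg; cost = 118.12 / 17 = $6.9482/kg N.
option B: N per bag = 25 × 16% = 4 kg; cost = 71.39 / 4 = $17.8475/kg N.
ammonium nitrate is cheaper.

$6.95 per kg N (ammonium nitrate)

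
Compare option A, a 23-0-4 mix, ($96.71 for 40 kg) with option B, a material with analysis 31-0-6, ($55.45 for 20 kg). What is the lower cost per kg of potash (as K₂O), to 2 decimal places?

option A: K₂O per bag = 40 × 4% = 1.6 kg; cost = 96.71 / 1.6 = $60.4437/kg K₂O.
option B: K₂O per bag = 20 × 6% = 1.2 kg; cost = 55.45 / 1.2 = $46.2083/kg K₂O.
option B is cheaper.

$46.21 per kg K₂O (option B)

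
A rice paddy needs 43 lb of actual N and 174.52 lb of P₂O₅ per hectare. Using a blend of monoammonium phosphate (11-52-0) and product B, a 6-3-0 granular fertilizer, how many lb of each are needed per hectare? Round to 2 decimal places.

Let a = lb of monoammonium phosphate, b = lb of product B (per hectare).
N: 0.11·a + 0.06·b = 43
P₂O₅: 0.52·a + 0.03·b = 174.52
Solving simultaneously: a = 329.075, b = 113.362.

329.08 lb monoammonium phosphate, 113.36 lb product B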